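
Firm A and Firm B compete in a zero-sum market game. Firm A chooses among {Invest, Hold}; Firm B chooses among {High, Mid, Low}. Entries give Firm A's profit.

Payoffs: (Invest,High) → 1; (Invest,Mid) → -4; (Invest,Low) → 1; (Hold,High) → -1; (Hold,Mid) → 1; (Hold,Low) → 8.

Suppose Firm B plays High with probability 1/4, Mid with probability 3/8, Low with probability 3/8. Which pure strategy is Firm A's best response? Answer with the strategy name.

Expected payoff of Invest: (1/4)·1 + (3/8)·(-4) + (3/8)·1 = -7/8.
Expected payoff of Hold: (1/4)·(-1) + (3/8)·1 + (3/8)·8 = 25/8.
The largest is 25/8, so Firm A's best response is Hold.

Hold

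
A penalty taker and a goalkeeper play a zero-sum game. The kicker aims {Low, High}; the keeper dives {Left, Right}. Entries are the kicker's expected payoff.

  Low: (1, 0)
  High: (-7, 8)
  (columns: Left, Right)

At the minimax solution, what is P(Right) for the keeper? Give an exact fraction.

1/2

Row minima: Low → 0, High → -7; maximin = 0.
Column maxima: Left → 1, Right → 8; minimax = 1.
0 ≠ 1, so there is no saddle point; optimal play is mixed.
Let the kicker play Low with probability p. Expected payoff against Left: 1p + (-7)(1−p) = 8p − 7; against Right: 0p + 8(1−p) = −8p + 8.
Setting these equal: 8p − 7 = −8p + 8 ⇒ 16p = 15 ⇒ p = 15/16, and the value is (8)·(15/16) − 7 = 1/2.
For the keeper: with q = P(Left), equating Low's and High's payoffs gives q = −15q + 8 ⇒ q = 1/2.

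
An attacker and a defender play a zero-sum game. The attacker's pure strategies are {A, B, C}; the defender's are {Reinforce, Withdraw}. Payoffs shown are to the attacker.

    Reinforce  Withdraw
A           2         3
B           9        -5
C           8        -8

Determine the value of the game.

37/15

Row minima: A → 2, B → -5, C → -8; maximin = 2.
Column maxima: Reinforce → 9, Withdraw → 3; minimax = 3.
2 ≠ 3, so there is no saddle point; optimal play is mixed.
C is strictly dominated by B, so the attacker never plays it.
On the remaining 2×2 (A, B vs Reinforce, Withdraw):
Let the attacker play A with probability p. Expected payoff against Reinforce: 2p + 9(1−p) = −7p + 9; against Withdraw: 3p + (-5)(1−p) = 8p − 5.
Setting these equal: −7p + 9 = 8p − 5 ⇒ −15p = -14 ⇒ p = 14/15, and the value is (-7)·(14/15) + 9 = 37/15.
For the defender: with q = P(Reinforce), equating A's and B's payoffs gives −q + 3 = 14q − 5 ⇒ q = 8/15.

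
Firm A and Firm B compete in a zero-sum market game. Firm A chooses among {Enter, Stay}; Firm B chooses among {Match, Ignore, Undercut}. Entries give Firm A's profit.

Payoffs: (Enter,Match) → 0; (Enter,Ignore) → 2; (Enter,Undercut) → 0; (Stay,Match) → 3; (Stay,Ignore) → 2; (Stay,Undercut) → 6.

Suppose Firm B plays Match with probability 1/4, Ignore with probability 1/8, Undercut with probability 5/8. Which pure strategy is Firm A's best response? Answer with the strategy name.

Expected payoff of Enter: (1/4)·0 + (1/8)·2 + (5/8)·0 = 1/4.
Expected payoff of Stay: (1/4)·3 + (1/8)·2 + (5/8)·6 = 19/4.
The largest is 19/4, so Firm A's best response is Stay.

Stay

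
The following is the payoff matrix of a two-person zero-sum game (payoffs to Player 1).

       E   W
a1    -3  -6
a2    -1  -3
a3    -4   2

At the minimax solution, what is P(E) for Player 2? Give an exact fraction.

5/8

Row minima: a1 → -6, a2 → -3, a3 → -4; maximin = -3.
Column maxima: E → -1, W → 2; minimax = -1.
-3 ≠ -1, so there is no saddle point; optimal play is mixed.
a1 is strictly dominated by a2, so Player 1 never plays it.
On the remaining 2×2 (a2, a3 vs E, W):
Let Player 1 play a2 with probability p. Expected payoff against E: (-1)p + (-4)(1−p) = 3p − 4; against W: (-3)p + 2(1−p) = −5p + 2.
Setting these equal: 3p − 4 = −5p + 2 ⇒ 8p = 6 ⇒ p = 3/4, and the value is (3)·(3/4) − 4 = -7/4.
For Player 2: with q = P(E), equating a2's and a3's payoffs gives 2q − 3 = −6q + 2 ⇒ q = 5/8.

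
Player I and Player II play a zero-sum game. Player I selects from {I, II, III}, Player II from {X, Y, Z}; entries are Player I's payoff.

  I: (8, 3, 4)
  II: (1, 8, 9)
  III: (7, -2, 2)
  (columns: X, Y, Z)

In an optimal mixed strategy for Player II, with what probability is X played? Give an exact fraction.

Row minima: I → 3, II → 1, III → -2; maximin = 3.
Column maxima: X → 8, Y → 8, Z → 9; minimax = 8.
3 ≠ 8, so there is no saddle point; optimal play is mixed.
III is strictly dominated by I, so Player I never plays it.
Z is strictly dominated by Y (it gives Player I strictly more in every row), so Player II never plays it.
On the remaining 2×2 (I, II vs X, Y):
Let Player I play I with probability p. Expected payoff against X: 8p + 1(1−p) = 7p + 1; against Y: 3p + 8(1−p) = −5p + 8.
Setting these equal: 7p + 1 = −5p + 8 ⇒ 12p = 7 ⇒ p = 7/12, and the value is (7)·(7/12) + 1 = 61/12.
For Player II: with q = P(X), equating I's and II's payoffs gives 5q + 3 = −7q + 8 ⇒ q = 5/12.

5/12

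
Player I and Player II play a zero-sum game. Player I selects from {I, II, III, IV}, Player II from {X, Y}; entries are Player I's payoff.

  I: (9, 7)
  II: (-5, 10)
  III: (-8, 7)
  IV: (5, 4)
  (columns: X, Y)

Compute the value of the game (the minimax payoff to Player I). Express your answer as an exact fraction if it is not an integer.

125/17

Row minima: I → 7, II → -5, III → -8, IV → 4; maximin = 7.
Column maxima: X → 9, Y → 10; minimax = 9.
7 ≠ 9, so there is no saddle point; optimal play is mixed.
III is strictly dominated by II, so Player I never plays it.
IV is strictly dominated by I, so Player I never plays it.
On the remaining 2×2 (I, II vs X, Y):
Let Player I play I with probability p. Expected payoff against X: 9p + (-5)(1−p) = 14p − 5; against Y: 7p + 10(1−p) = −3p + 10.
Setting these equal: 14p − 5 = −3p + 10 ⇒ 17p = 15 ⇒ p = 15/17, and the value is (14)·(15/17) − 5 = 125/17.
For Player II: with q = P(X), equating I's and II's payoffs gives 2q + 7 = −15q + 10 ⇒ q = 3/17.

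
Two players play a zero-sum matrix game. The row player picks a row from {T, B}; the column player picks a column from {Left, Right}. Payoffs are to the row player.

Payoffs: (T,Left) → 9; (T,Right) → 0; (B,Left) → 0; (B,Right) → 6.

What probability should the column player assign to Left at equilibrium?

2/5

Row minima: T → 0, B → 0; maximin = 0.
Column maxima: Left → 9, Right → 6; minimax = 6.
0 ≠ 6, so there is no saddle point; optimal play is mixed.
Let the row player play T with probability p. Expected payoff against Left: 9p + 0(1−p) = 9p; against Right: 0p + 6(1−p) = −6p + 6.
Setting these equal: 9p = −6p + 6 ⇒ 15p = 6 ⇒ p = 2/5, and the value is (9)·(2/5) = 18/5.
For the column player: with q = P(Left), equating T's and B's payoffs gives 9q = −6q + 6 ⇒ q = 2/5.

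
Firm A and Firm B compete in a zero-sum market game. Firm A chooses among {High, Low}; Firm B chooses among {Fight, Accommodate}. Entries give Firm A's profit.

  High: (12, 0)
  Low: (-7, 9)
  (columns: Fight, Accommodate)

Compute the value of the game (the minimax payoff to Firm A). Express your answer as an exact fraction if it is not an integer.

27/7

Row minima: High → 0, Low → -7; maximin = 0.
Column maxima: Fight → 12, Accommodate → 9; minimax = 9.
0 ≠ 9, so there is no saddle point; optimal play is mixed.
Let Firm A play High with probability p. Expected payoff against Fight: 12p + (-7)(1−p) = 19p − 7; against Accommodate: 0p + 9(1−p) = −9p + 9.
Setting these equal: 19p − 7 = −9p + 9 ⇒ 28p = 16 ⇒ p = 4/7, and the value is (19)·(4/7) − 7 = 27/7.
For Firm B: with q = P(Fight), equating High's and Low's payoffs gives 12q = −16q + 9 ⇒ q = 9/28.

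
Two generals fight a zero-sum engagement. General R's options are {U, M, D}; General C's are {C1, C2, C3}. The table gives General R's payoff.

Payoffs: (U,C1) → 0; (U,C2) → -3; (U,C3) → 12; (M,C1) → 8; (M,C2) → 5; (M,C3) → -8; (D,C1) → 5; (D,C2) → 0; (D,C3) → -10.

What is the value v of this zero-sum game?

9/7

Row minima: U → -3, M → -8, D → -10; maximin = -3.
Column maxima: C1 → 8, C2 → 5, C3 → 12; minimax = 5.
-3 ≠ 5, so there is no saddle point; optimal play is mixed.
D is strictly dominated by M, so General R never plays it.
C1 is strictly dominated by C2 (it gives General R strictly more in every row), so General C never plays it.
On the remaining 2×2 (U, M vs C2, C3):
Let General R play U with probability p. Expected payoff against C2: (-3)p + 5(1−p) = −8p + 5; against C3: 12p + (-8)(1−p) = 20p − 8.
Setting these equal: −8p + 5 = 20p − 8 ⇒ −28p = -13 ⇒ p = 13/28, and the value is (-8)·(13/28) + 5 = 9/7.
For General C: with q = P(C2), equating U's and M's payoffs gives −15q + 12 = 13q − 8 ⇒ q = 5/7.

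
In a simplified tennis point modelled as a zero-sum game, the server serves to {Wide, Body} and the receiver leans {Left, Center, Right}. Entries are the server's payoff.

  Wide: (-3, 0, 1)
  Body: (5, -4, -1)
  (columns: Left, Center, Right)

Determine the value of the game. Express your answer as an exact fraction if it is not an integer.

Row minima: Wide → -3, Body → -4; maximin = -3.
Column maxima: Left → 5, Center → 0, Right → 1; minimax = 0.
-3 ≠ 0, so there is no saddle point; optimal play is mixed.
Right is strictly dominated by Center (it gives the server strictly more in every row), so the receiver never plays it.
On the remaining 2×2 (Wide, Body vs Left, Center):
Let the server play Wide with probability p. Expected payoff against Left: (-3)p + 5(1−p) = −8p + 5; against Center: 0p + (-4)(1−p) = 4p − 4.
Setting these equal: −8p + 5 = 4p − 4 ⇒ −12p = -9 ⇒ p = 3/4, and the value is (-8)·(3/4) + 5 = -1.
For the receiver: with q = P(Left), equating Wide's and Body's payoffs gives −3q = 9q − 4 ⇒ q = 1/3.

-1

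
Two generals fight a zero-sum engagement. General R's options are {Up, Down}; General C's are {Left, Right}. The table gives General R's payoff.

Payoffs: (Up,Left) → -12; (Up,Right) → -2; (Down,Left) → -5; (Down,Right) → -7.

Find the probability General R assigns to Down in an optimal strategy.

Row minima: Up → -12, Down → -7; maximin = -7.
Column maxima: Left → -5, Right → -2; minimax = -5.
-7 ≠ -5, so there is no saddle point; optimal play is mixed.
Let General R play Up with probability p. Expected payoff against Left: (-12)p + (-5)(1−p) = −7p − 5; against Right: (-2)p + (-7)(1−p) = 5p − 7.
Setting these equal: −7p − 5 = 5p − 7 ⇒ −12p = -2 ⇒ p = 1/6, and the value is (-7)·(1/6) − 5 = -37/6.
For General C: with q = P(Left), equating Up's and Down's payoffs gives −10q − 2 = 2q − 7 ⇒ q = 5/12.

5/6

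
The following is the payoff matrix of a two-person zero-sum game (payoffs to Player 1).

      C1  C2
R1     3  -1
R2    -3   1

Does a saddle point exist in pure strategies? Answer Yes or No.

No

Row minima: R1 → -1, R2 → -3; maximin = -1.
Column maxima: C1 → 3, C2 → 1; minimax = 1.
-1 ≠ 1, so no pure-strategy equilibrium exists.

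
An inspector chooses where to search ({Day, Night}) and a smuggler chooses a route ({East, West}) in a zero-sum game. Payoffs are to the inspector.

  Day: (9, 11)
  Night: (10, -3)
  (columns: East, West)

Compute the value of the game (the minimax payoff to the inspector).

Row minima: Day → 9, Night → -3; maximin = 9.
Column maxima: East → 10, West → 11; minimax = 10.
9 ≠ 10, so there is no saddle point; optimal play is mixed.
Let the inspector play Day with probability p. Expected payoff against East: 9p + 10(1−p) = −p + 10; against West: 11p + (-3)(1−p) = 14p − 3.
Setting these equal: −p + 10 = 14p − 3 ⇒ −15p = -13 ⇒ p = 13/15, and the value is (-1)·(13/15) + 10 = 137/15.
For the smuggler: with q = P(East), equating Day's and Night's payoffs gives −2q + 11 = 13q − 3 ⇒ q = 14/15.

137/15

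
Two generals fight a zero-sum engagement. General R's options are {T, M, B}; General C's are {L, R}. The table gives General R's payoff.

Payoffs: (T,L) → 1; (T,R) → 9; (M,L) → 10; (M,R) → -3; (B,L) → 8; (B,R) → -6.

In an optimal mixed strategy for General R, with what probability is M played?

8/21

Row minima: T → 1, M → -3, B → -6; maximin = 1.
Column maxima: L → 10, R → 9; minimax = 9.
1 ≠ 9, so there is no saddle point; optimal play is mixed.
B is strictly dominated by M, so General R never plays it.
On the remaining 2×2 (T, M vs L, R):
Let General R play T with probability p. Expected payoff against L: 1p + 10(1−p) = −9p + 10; against R: 9p + (-3)(1−p) = 12p − 3.
Setting these equal: −9p + 10 = 12p − 3 ⇒ −21p = -13 ⇒ p = 13/21, and the value is (-9)·(13/21) + 10 = 31/7.
For General C: with q = P(L), equating T's and M's payoffs gives −8q + 9 = 13q − 3 ⇒ q = 4/7.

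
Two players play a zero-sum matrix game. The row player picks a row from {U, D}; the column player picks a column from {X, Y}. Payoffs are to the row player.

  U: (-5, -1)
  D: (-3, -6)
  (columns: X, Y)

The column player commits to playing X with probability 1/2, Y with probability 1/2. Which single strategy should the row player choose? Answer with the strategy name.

U

Expected payoff of U: (1/2)·(-5) + (1/2)·(-1) = -3.
Expected payoff of D: (1/2)·(-3) + (1/2)·(-6) = -9/2.
The largest is -3, so the row player's best response is U.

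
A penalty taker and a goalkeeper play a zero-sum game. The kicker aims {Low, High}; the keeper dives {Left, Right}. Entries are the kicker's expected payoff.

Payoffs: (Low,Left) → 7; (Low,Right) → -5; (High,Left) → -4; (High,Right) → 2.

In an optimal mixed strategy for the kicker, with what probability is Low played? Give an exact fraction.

Row minima: Low → -5, High → -4; maximin = -4.
Column maxima: Left → 7, Right → 2; minimax = 2.
-4 ≠ 2, so there is no saddle point; optimal play is mixed.
Let the kicker play Low with probability p. Expected payoff against Left: 7p + (-4)(1−p) = 11p − 4; against Right: (-5)p + 2(1−p) = −7p + 2.
Setting these equal: 11p − 4 = −7p + 2 ⇒ 18p = 6 ⇒ p = 1/3, and the value is (11)·(1/3) − 4 = -1/3.
For the keeper: with q = P(Left), equating Low's and High's payoffs gives 12q − 5 = −6q + 2 ⇒ q = 7/18.

1/3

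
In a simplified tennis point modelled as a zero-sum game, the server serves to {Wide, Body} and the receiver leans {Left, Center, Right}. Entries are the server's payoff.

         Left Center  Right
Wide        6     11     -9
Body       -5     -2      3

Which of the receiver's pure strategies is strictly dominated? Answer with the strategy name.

Left holds the server's payoff strictly below Center in every row: 6 < 11, -5 < -2.
So Center is strictly dominated for the receiver.

Center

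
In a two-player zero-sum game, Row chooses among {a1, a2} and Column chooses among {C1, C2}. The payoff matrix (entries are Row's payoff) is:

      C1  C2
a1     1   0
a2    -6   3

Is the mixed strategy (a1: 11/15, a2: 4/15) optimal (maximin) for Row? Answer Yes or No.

Against C1 this mix gives (11/15)·1 + (4/15)·(-6) = -13/15.
Against C2 this mix gives (11/15)·0 + (4/15)·3 = 4/5.
Column will play C1, holding Row to -13/15. Shifting weight toward the row that does better against C1 would raise this floor (the equalizing mix achieves 3/10 against both C1 and C2), so the proposed strategy is not optimal.

No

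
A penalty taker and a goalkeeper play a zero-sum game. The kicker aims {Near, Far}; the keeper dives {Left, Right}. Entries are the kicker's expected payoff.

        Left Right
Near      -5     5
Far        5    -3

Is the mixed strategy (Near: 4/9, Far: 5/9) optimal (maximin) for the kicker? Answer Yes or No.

Yes

Against Left this mix gives (4/9)·(-5) + (5/9)·5 = 5/9.
Against Right this mix gives (4/9)·5 + (5/9)·(-3) = 5/9.
All of the keeper's active replies (Left, Right) yield 5/9, and no column does worse for the kicker. The mix makes the keeper indifferent and guarantees 5/9, so it is optimal.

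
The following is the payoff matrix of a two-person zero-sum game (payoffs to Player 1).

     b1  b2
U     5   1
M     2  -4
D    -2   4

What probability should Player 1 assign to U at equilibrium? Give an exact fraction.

3/5

Row minima: U → 1, M → -4, D → -2; maximin = 1.
Column maxima: b1 → 5, b2 → 4; minimax = 4.
1 ≠ 4, so there is no saddle point; optimal play is mixed.
M is strictly dominated by U, so Player 1 never plays it.
On the remaining 2×2 (U, D vs b1, b2):
Let Player 1 play U with probability p. Expected payoff against b1: 5p + (-2)(1−p) = 7p − 2; against b2: 1p + 4(1−p) = −3p + 4.
Setting these equal: 7p − 2 = −3p + 4 ⇒ 10p = 6 ⇒ p = 3/5, and the value is (7)·(3/5) − 2 = 11/5.
For Player 2: with q = P(b1), equating U's and D's payoffs gives 4q + 1 = −6q + 4 ⇒ q = 3/10.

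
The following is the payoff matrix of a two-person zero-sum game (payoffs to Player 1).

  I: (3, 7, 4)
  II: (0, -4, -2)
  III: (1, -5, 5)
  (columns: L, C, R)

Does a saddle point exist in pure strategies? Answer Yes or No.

Yes

Row minima: I → 3, II → -4, III → -5; maximin = 3.
Column maxima: L → 3, C → 7, R → 5; minimax = 3.
maximin = minimax = 3, so a saddle point exists.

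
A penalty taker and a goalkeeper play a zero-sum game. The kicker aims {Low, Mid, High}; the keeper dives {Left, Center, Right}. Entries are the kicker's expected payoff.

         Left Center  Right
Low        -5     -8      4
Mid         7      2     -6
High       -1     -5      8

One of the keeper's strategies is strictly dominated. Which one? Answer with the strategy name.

Center holds the kicker's payoff strictly below Left in every row: -8 < -5, 2 < 7, -5 < -1.
So Left is strictly dominated for the keeper.

Left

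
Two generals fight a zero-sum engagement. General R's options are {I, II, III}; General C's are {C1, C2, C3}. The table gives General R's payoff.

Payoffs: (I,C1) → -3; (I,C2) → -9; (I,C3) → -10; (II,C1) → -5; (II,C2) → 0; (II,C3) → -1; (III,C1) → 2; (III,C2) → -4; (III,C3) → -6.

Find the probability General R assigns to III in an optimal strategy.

Row minima: I → -10, II → -5, III → -6; maximin = -5.
Column maxima: C1 → 2, C2 → 0, C3 → -1; minimax = -1.
-5 ≠ -1, so there is no saddle point; optimal play is mixed.
I is strictly dominated by III, so General R never plays it.
C2 is strictly dominated by C3 (it gives General R strictly more in every row), so General C never plays it.
On the remaining 2×2 (II, III vs C1, C3):
Let General R play II with probability p. Expected payoff against C1: (-5)p + 2(1−p) = −7p + 2; against C3: (-1)p + (-6)(1−p) = 5p − 6.
Setting these equal: −7p + 2 = 5p − 6 ⇒ −12p = -8 ⇒ p = 2/3, and the value is (-7)·(2/3) + 2 = -8/3.
For General C: with q = P(C1), equating II's and III's payoffs gives −4q − 1 = 8q − 6 ⇒ q = 5/12.

1/3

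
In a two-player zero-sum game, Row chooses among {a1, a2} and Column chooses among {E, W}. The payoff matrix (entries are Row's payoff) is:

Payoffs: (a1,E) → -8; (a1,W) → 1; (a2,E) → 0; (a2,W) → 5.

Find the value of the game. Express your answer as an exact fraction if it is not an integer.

Row minima: a1 → -8, a2 → 0; maximin = 0.
Column maxima: E → 0, W → 5; minimax = 0.
Since maximin = minimax = 0, there is a saddle point and the value is 0.

0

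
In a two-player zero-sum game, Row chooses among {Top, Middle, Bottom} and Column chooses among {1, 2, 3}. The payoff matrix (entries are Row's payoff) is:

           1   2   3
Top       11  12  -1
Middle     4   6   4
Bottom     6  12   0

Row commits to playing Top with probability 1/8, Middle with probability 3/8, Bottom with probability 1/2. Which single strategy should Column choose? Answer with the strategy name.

3

If Column plays 1, Row's expected payoff is (1/8)·11 + (3/8)·4 + (1/2)·6 = 47/8.
If Column plays 2, Row's expected payoff is (1/8)·12 + (3/8)·6 + (1/2)·12 = 39/4.
If Column plays 3, Row's expected payoff is (1/8)·(-1) + (3/8)·4 + (1/2)·0 = 11/8.
Column minimizes Row's payoff; the smallest is 11/8, so the best response is 3.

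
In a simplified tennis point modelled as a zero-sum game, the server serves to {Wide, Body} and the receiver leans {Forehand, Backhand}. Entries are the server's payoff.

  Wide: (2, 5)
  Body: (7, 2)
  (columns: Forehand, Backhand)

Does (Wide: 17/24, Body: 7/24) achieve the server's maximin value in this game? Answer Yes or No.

No

Against Forehand this mix gives (17/24)·2 + (7/24)·7 = 83/24.
Against Backhand this mix gives (17/24)·5 + (7/24)·2 = 33/8.
The receiver will play Forehand, holding the server to 83/24. Shifting weight toward the row that does better against Forehand would raise this floor (the equalizing mix achieves 31/8 against both Forehand and Backhand), so the proposed strategy is not optimal.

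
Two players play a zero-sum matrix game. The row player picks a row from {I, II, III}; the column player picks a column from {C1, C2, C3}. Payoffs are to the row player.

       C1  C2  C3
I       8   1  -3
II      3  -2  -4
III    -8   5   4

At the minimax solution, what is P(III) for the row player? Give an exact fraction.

Row minima: I → -3, II → -4, III → -8; maximin = -3.
Column maxima: C1 → 8, C2 → 5, C3 → 4; minimax = 4.
-3 ≠ 4, so there is no saddle point; optimal play is mixed.
II is strictly dominated by I, so the row player never plays it.
C2 is strictly dominated by C3 (it gives the row player strictly more in every row), so the column player never plays it.
On the remaining 2×2 (I, III vs C1, C3):
Let the row player play I with probability p. Expected payoff against C1: 8p + (-8)(1−p) = 16p − 8; against C3: (-3)p + 4(1−p) = −7p + 4.
Setting these equal: 16p − 8 = −7p + 4 ⇒ 23p = 12 ⇒ p = 12/23, and the value is (16)·(12/23) − 8 = 8/23.
For the column player: with q = P(C1), equating I's and III's payoffs gives 11q − 3 = −12q + 4 ⇒ q = 7/23.

11/23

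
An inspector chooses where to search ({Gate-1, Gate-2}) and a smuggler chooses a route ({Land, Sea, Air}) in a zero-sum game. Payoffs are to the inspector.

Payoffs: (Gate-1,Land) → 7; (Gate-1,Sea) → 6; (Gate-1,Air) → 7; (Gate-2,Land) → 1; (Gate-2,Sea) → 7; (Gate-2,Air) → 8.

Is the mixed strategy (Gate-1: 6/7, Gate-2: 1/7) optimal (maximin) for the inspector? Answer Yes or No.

Yes

Against Land this mix gives (6/7)·7 + (1/7)·1 = 43/7.
Against Sea this mix gives (6/7)·6 + (1/7)·7 = 43/7.
Against Air this mix gives (6/7)·7 + (1/7)·8 = 50/7.
All of the smuggler's active replies (Land, Sea) yield 43/7, and no column does worse for the inspector. The mix makes the smuggler indifferent and guarantees 43/7, so it is optimal.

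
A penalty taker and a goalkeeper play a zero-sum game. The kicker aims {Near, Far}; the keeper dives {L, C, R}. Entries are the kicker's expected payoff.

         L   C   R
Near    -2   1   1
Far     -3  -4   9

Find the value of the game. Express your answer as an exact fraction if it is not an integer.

-2

Row minima: Near → -2, Far → -4; maximin = -2.
Column maxima: L → -2, C → 1, R → 9; minimax = -2.
Since maximin = minimax = -2, there is a saddle point and the value is -2.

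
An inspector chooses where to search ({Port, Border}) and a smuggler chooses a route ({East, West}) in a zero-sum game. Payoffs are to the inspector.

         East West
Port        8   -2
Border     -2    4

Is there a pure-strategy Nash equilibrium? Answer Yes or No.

No

Row minima: Port → -2, Border → -2; maximin = -2.
Column maxima: East → 8, West → 4; minimax = 4.
-2 ≠ 4, so no pure-strategy equilibrium exists.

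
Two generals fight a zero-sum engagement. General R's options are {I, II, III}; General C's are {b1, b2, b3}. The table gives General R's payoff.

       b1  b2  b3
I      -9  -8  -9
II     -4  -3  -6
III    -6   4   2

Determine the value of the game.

Row minima: I → -9, II → -6, III → -6; maximin = -6.
Column maxima: b1 → -4, b2 → 4, b3 → 2; minimax = -4.
-6 ≠ -4, so there is no saddle point; optimal play is mixed.
I is strictly dominated by II, so General R never plays it.
b2 is strictly dominated by b1 (it gives General R strictly more in every row), so General C never plays it.
On the remaining 2×2 (II, III vs b1, b3):
Let General R play II with probability p. Expected payoff against b1: (-4)p + (-6)(1−p) = 2p − 6; against b3: (-6)p + 2(1−p) = −8p + 2.
Setting these equal: 2p − 6 = −8p + 2 ⇒ 10p = 8 ⇒ p = 4/5, and the value is (2)·(4/5) − 6 = -22/5.
For General C: with q = P(b1), equating II's and III's payoffs gives 2q − 6 = −8q + 2 ⇒ q = 4/5.

-22/5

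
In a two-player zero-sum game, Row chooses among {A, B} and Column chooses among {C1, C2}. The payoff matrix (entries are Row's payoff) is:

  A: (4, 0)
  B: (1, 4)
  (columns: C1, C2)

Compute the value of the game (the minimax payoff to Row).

Row minima: A → 0, B → 1; maximin = 1.
Column maxima: C1 → 4, C2 → 4; minimax = 4.
1 ≠ 4, so there is no saddle point; optimal play is mixed.
Let Row play A with probability p. Expected payoff against C1: 4p + 1(1−p) = 3p + 1; against C2: 0p + 4(1−p) = −4p + 4.
Setting these equal: 3p + 1 = −4p + 4 ⇒ 7p = 3 ⇒ p = 3/7, and the value is (3)·(3/7) + 1 = 16/7.
For Column: with q = P(C1), equating A's and B's payoffs gives 4q = −3q + 4 ⇒ q = 4/7.

16/7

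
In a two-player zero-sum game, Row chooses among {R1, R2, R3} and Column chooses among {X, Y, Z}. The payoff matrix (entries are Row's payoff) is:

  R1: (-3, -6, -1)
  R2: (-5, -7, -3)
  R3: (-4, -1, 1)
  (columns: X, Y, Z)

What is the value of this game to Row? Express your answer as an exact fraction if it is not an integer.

Row minima: R1 → -6, R2 → -7, R3 → -4; maximin = -4.
Column maxima: X → -3, Y → -1, Z → 1; minimax = -3.
-4 ≠ -3, so there is no saddle point; optimal play is mixed.
R2 is strictly dominated by R1, so Row never plays it.
Z is strictly dominated by X (it gives Row strictly more in every row), so Column never plays it.
On the remaining 2×2 (R1, R3 vs X, Y):
Let Row play R1 with probability p. Expected payoff against X: (-3)p + (-4)(1−p) = p − 4; against Y: (-6)p + (-1)(1−p) = −5p − 1.
Setting these equal: p − 4 = −5p − 1 ⇒ 6p = 3 ⇒ p = 1/2, and the value is (1)·(1/2) − 4 = -7/2.
For Column: with q = P(X), equating R1's and R3's payoffs gives 3q − 6 = −3q − 1 ⇒ q = 5/6.

-7/2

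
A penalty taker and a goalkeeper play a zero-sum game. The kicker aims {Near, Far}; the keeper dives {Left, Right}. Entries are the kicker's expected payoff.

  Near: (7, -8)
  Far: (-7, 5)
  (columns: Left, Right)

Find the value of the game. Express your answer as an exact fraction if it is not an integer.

Row minima: Near → -8, Far → -7; maximin = -7.
Column maxima: Left → 7, Right → 5; minimax = 5.
-7 ≠ 5, so there is no saddle point; optimal play is mixed.
Let the kicker play Near with probability p. Expected payoff against Left: 7p + (-7)(1−p) = 14p − 7; against Right: (-8)p + 5(1−p) = −13p + 5.
Setting these equal: 14p − 7 = −13p + 5 ⇒ 27p = 12 ⇒ p = 4/9, and the value is (14)·(4/9) − 7 = -7/9.
For the keeper: with q = P(Left), equating Near's and Far's payoffs gives 15q − 8 = −12q + 5 ⇒ q = 13/27.

-7/9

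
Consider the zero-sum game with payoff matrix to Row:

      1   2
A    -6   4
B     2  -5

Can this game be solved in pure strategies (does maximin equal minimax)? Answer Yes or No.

No

Row minima: A → -6, B → -5; maximin = -5.
Column maxima: 1 → 2, 2 → 4; minimax = 2.
-5 ≠ 2, so no pure-strategy equilibrium exists.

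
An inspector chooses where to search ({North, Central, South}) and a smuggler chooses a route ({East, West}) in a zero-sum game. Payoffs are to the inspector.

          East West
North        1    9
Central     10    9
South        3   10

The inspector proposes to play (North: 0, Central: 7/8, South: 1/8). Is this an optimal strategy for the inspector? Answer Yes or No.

Against East this mix gives (7/8)·10 + (1/8)·3 = 73/8.
Against West this mix gives (7/8)·9 + (1/8)·10 = 73/8.
All of the smuggler's active replies (East, West) yield 73/8, and no column does worse for the inspector. The mix makes the smuggler indifferent and guarantees 73/8, so it is optimal.

Yes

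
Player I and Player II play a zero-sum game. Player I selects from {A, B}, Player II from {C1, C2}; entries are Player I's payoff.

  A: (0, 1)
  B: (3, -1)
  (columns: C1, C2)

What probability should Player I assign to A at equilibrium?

4/5

Row minima: A → 0, B → -1; maximin = 0.
Column maxima: C1 → 3, C2 → 1; minimax = 1.
0 ≠ 1, so there is no saddle point; optimal play is mixed.
Let Player I play A with probability p. Expected payoff against C1: 0p + 3(1−p) = −3p + 3; against C2: 1p + (-1)(1−p) = 2p − 1.
Setting these equal: −3p + 3 = 2p − 1 ⇒ −5p = -4 ⇒ p = 4/5, and the value is (-3)·(4/5) + 3 = 3/5.
For Player II: with q = P(C1), equating A's and B's payoffs gives −q + 1 = 4q − 1 ⇒ q = 2/5.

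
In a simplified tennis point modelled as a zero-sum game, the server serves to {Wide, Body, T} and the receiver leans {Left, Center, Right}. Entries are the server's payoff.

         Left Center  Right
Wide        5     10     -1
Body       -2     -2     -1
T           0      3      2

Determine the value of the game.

Row minima: Wide → -1, Body → -2, T → 0; maximin = 0.
Column maxima: Left → 5, Center → 10, Right → 2; minimax = 2.
0 ≠ 2, so there is no saddle point; optimal play is mixed.
Body is strictly dominated by T, so the server never plays it.
With Body eliminated, Center is strictly dominated by Left (it gives the server strictly more in every remaining row), so the receiver never plays it.
On the remaining 2×2 (Wide, T vs Left, Right):
Let the server play Wide with probability p. Expected payoff against Left: 5p + 0(1−p) = 5p; against Right: (-1)p + 2(1−p) = −3p + 2.
Setting these equal: 5p = −3p + 2 ⇒ 8p = 2 ⇒ p = 1/4, and the value is (5)·(1/4) = 5/4.
For the receiver: with q = P(Left), equating Wide's and T's payoffs gives 6q − 1 = −2q + 2 ⇒ q = 3/8.

5/4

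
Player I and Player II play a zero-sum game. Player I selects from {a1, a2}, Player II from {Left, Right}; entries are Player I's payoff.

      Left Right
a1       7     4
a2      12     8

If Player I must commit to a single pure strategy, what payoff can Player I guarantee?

Row minima: a1 → 4, a2 → 8.
The best of these is 8.

8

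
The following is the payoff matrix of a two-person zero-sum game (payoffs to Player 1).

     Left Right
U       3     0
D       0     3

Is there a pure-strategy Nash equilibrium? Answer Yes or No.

No

Row minima: U → 0, D → 0; maximin = 0.
Column maxima: Left → 3, Right → 3; minimax = 3.
0 ≠ 3, so no pure-strategy equilibrium exists.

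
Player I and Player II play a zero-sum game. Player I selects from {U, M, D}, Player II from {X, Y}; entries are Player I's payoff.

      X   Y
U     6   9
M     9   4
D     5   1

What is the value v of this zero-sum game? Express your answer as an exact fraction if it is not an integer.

Row minima: U → 6, M → 4, D → 1; maximin = 6.
Column maxima: X → 9, Y → 9; minimax = 9.
6 ≠ 9, so there is no saddle point; optimal play is mixed.
D is strictly dominated by U, so Player I never plays it.
On the remaining 2×2 (U, M vs X, Y):
Let Player I play U with probability p. Expected payoff against X: 6p + 9(1−p) = −3p + 9; against Y: 9p + 4(1−p) = 5p + 4.
Setting these equal: −3p + 9 = 5p + 4 ⇒ −8p = -5 ⇒ p = 5/8, and the value is (-3)·(5/8) + 9 = 57/8.
For Player II: with q = P(X), equating U's and M's payoffs gives −3q + 9 = 5q + 4 ⇒ q = 5/8.

57/8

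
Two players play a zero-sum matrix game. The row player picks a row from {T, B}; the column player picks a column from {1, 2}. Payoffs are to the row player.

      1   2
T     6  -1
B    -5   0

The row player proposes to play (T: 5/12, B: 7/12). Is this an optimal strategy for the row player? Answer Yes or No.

Against 1 this mix gives (5/12)·6 + (7/12)·(-5) = -5/12.
Against 2 this mix gives (5/12)·(-1) + (7/12)·0 = -5/12.
All of the column player's active replies (1, 2) yield -5/12, and no column does worse for the row player. The mix makes the column player indifferent and guarantees -5/12, so it is optimal.

Yes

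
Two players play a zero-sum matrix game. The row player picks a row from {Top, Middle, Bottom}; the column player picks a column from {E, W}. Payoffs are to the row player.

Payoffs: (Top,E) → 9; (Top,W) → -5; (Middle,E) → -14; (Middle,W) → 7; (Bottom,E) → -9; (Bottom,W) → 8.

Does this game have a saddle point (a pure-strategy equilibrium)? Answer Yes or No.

No

Row minima: Top → -5, Middle → -14, Bottom → -9; maximin = -5.
Column maxima: E → 9, W → 8; minimax = 8.
-5 ≠ 8, so no pure-strategy equilibrium exists.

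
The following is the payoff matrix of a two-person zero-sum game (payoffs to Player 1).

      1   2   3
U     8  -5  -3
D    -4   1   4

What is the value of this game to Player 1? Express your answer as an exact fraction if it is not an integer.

Row minima: U → -5, D → -4; maximin = -4.
Column maxima: 1 → 8, 2 → 1, 3 → 4; minimax = 1.
-4 ≠ 1, so there is no saddle point; optimal play is mixed.
3 is strictly dominated by 2 (it gives Player 1 strictly more in every row), so Player 2 never plays it.
On the remaining 2×2 (U, D vs 1, 2):
Let Player 1 play U with probability p. Expected payoff against 1: 8p + (-4)(1−p) = 12p − 4; against 2: (-5)p + 1(1−p) = −6p + 1.
Setting these equal: 12p − 4 = −6p + 1 ⇒ 18p = 5 ⇒ p = 5/18, and the value is (12)·(5/18) − 4 = -2/3.
For Player 2: with q = P(1), equating U's and D's payoffs gives 13q − 5 = −5q + 1 ⇒ q = 1/3.

-2/3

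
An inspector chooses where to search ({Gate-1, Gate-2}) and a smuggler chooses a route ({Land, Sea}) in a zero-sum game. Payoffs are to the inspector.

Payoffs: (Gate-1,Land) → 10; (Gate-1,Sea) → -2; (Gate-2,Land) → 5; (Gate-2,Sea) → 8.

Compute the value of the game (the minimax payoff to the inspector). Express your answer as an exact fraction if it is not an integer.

Row minima: Gate-1 → -2, Gate-2 → 5; maximin = 5.
Column maxima: Land → 10, Sea → 8; minimax = 8.
5 ≠ 8, so there is no saddle point; optimal play is mixed.
Let the inspector play Gate-1 with probability p. Expected payoff against Land: 10p + 5(1−p) = 5p + 5; against Sea: (-2)p + 8(1−p) = −10p + 8.
Setting these equal: 5p + 5 = −10p + 8 ⇒ 15p = 3 ⇒ p = 1/5, and the value is (5)·(1/5) + 5 = 6.
For the smuggler: with q = P(Land), equating Gate-1's and Gate-2's payoffs gives 12q − 2 = −3q + 8 ⇒ q = 2/3.

6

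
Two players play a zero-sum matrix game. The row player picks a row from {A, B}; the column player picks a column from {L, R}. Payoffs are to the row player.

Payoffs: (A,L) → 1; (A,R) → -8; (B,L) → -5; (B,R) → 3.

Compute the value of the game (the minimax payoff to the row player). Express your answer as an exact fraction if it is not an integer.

-37/17

Row minima: A → -8, B → -5; maximin = -5.
Column maxima: L → 1, R → 3; minimax = 1.
-5 ≠ 1, so there is no saddle point; optimal play is mixed.
Let the row player play A with probability p. Expected payoff against L: 1p + (-5)(1−p) = 6p − 5; against R: (-8)p + 3(1−p) = −11p + 3.
Setting these equal: 6p − 5 = −11p + 3 ⇒ 17p = 8 ⇒ p = 8/17, and the value is (6)·(8/17) − 5 = -37/17.
For the column player: with q = P(L), equating A's and B's payoffs gives 9q − 8 = −8q + 3 ⇒ q = 11/17.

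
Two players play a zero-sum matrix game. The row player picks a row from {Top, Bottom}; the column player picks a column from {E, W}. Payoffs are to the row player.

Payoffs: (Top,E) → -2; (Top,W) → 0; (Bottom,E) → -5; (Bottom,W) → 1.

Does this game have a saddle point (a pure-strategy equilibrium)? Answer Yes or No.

Yes

Row minima: Top → -2, Bottom → -5; maximin = -2.
Column maxima: E → -2, W → 1; minimax = -2.
maximin = minimax = -2, so a saddle point exists.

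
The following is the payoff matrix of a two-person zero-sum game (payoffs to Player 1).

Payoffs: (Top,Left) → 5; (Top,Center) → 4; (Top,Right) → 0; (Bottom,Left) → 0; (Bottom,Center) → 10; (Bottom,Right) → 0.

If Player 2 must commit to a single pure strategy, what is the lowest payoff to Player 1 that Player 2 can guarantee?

0

Column maxima: Left → 5, Center → 10, Right → 0.
The smallest of these is 0.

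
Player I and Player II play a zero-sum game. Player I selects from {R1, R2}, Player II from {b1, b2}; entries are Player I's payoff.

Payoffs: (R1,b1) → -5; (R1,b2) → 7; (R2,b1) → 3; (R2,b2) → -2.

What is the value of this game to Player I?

11/17

Row minima: R1 → -5, R2 → -2; maximin = -2.
Column maxima: b1 → 3, b2 → 7; minimax = 3.
-2 ≠ 3, so there is no saddle point; optimal play is mixed.
Let Player I play R1 with probability p. Expected payoff against b1: (-5)p + 3(1−p) = −8p + 3; against b2: 7p + (-2)(1−p) = 9p − 2.
Setting these equal: −8p + 3 = 9p − 2 ⇒ −17p = -5 ⇒ p = 5/17, and the value is (-8)·(5/17) + 3 = 11/17.
For Player II: with q = P(b1), equating R1's and R2's payoffs gives −12q + 7 = 5q − 2 ⇒ q = 9/17.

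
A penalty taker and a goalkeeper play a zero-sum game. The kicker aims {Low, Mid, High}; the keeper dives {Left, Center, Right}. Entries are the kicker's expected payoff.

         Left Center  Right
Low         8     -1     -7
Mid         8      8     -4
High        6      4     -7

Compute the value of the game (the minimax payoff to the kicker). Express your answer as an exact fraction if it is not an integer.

-4

Row minima: Low → -7, Mid → -4, High → -7; maximin = -4.
Column maxima: Left → 8, Center → 8, Right → -4; minimax = -4.
Since maximin = minimax = -4, there is a saddle point and the value is -4.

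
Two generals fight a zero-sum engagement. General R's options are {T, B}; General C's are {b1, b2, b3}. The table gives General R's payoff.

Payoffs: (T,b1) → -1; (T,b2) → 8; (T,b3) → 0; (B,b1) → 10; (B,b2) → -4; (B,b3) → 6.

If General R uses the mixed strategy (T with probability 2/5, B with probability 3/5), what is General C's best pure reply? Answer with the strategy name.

b2

If General C plays b1, General R's expected payoff is (2/5)·(-1) + (3/5)·10 = 28/5.
If General C plays b2, General R's expected payoff is (2/5)·8 + (3/5)·(-4) = 4/5.
If General C plays b3, General R's expected payoff is (2/5)·0 + (3/5)·6 = 18/5.
General C minimizes General R's payoff; the smallest is 4/5, so the best response is b2.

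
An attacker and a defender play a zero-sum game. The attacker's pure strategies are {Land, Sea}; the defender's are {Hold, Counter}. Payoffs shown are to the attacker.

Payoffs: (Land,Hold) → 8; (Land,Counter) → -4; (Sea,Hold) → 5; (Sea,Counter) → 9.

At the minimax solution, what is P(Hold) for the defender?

13/16

Row minima: Land → -4, Sea → 5; maximin = 5.
Column maxima: Hold → 8, Counter → 9; minimax = 8.
5 ≠ 8, so there is no saddle point; optimal play is mixed.
Let the attacker play Land with probability p. Expected payoff against Hold: 8p + 5(1−p) = 3p + 5; against Counter: (-4)p + 9(1−p) = −13p + 9.
Setting these equal: 3p + 5 = −13p + 9 ⇒ 16p = 4 ⇒ p = 1/4, and the value is (3)·(1/4) + 5 = 23/4.
For the defender: with q = P(Hold), equating Land's and Sea's payoffs gives 12q − 4 = −4q + 9 ⇒ q = 13/16.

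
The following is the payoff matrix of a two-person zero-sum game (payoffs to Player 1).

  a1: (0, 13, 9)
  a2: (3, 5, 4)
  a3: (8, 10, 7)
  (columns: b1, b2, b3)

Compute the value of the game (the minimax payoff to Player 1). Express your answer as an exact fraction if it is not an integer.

36/5

Row minima: a1 → 0, a2 → 3, a3 → 7; maximin = 7.
Column maxima: b1 → 8, b2 → 13, b3 → 9; minimax = 8.
7 ≠ 8, so there is no saddle point; optimal play is mixed.
a2 is strictly dominated by a3, so Player 1 never plays it.
b2 is strictly dominated by b1 (it gives Player 1 strictly more in every row), so Player 2 never plays it.
On the remaining 2×2 (a1, a3 vs b1, b3):
Let Player 1 play a1 with probability p. Expected payoff against b1: 0p + 8(1−p) = −8p + 8; against b3: 9p + 7(1−p) = 2p + 7.
Setting these equal: −8p + 8 = 2p + 7 ⇒ −10p = -1 ⇒ p = 1/10, and the value is (-8)·(1/10) + 8 = 36/5.
For Player 2: with q = P(b1), equating a1's and a3's payoffs gives −9q + 9 = q + 7 ⇒ q = 1/5.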